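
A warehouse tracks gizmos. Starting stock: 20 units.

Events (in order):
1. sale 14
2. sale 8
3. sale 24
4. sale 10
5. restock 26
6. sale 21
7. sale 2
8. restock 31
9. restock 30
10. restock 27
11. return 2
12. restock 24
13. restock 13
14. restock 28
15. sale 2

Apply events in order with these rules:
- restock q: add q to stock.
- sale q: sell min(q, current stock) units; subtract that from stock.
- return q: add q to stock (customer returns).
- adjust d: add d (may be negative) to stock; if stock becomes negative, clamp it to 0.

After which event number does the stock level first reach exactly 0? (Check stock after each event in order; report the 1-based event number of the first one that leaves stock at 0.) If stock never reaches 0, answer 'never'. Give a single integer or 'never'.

Answer: 2

Derivation:
Processing events:
Start: stock = 20
  Event 1 (sale 14): sell min(14,20)=14. stock: 20 - 14 = 6. total_sold = 14
  Event 2 (sale 8): sell min(8,6)=6. stock: 6 - 6 = 0. total_sold = 20
  Event 3 (sale 24): sell min(24,0)=0. stock: 0 - 0 = 0. total_sold = 20
  Event 4 (sale 10): sell min(10,0)=0. stock: 0 - 0 = 0. total_sold = 20
  Event 5 (restock 26): 0 + 26 = 26
  Event 6 (sale 21): sell min(21,26)=21. stock: 26 - 21 = 5. total_sold = 41
  Event 7 (sale 2): sell min(2,5)=2. stock: 5 - 2 = 3. total_sold = 43
  Event 8 (restock 31): 3 + 31 = 34
  Event 9 (restock 30): 34 + 30 = 64
  Event 10 (restock 27): 64 + 27 = 91
  Event 11 (return 2): 91 + 2 = 93
  Event 12 (restock 24): 93 + 24 = 117
  Event 13 (restock 13): 117 + 13 = 130
  Event 14 (restock 28): 130 + 28 = 158
  Event 15 (sale 2): sell min(2,158)=2. stock: 158 - 2 = 156. total_sold = 45
Final: stock = 156, total_sold = 45

First zero at event 2.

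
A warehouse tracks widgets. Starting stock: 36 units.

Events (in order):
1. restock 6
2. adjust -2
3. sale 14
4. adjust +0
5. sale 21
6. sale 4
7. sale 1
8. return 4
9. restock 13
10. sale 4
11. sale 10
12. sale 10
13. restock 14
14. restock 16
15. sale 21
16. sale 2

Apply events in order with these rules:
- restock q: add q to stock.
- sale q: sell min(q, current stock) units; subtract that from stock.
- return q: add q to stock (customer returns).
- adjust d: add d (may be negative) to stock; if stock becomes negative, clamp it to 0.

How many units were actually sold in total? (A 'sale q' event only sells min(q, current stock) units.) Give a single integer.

Answer: 80

Derivation:
Processing events:
Start: stock = 36
  Event 1 (restock 6): 36 + 6 = 42
  Event 2 (adjust -2): 42 + -2 = 40
  Event 3 (sale 14): sell min(14,40)=14. stock: 40 - 14 = 26. total_sold = 14
  Event 4 (adjust +0): 26 + 0 = 26
  Event 5 (sale 21): sell min(21,26)=21. stock: 26 - 21 = 5. total_sold = 35
  Event 6 (sale 4): sell min(4,5)=4. stock: 5 - 4 = 1. total_sold = 39
  Event 7 (sale 1): sell min(1,1)=1. stock: 1 - 1 = 0. total_sold = 40
  Event 8 (return 4): 0 + 4 = 4
  Event 9 (restock 13): 4 + 13 = 17
  Event 10 (sale 4): sell min(4,17)=4. stock: 17 - 4 = 13. total_sold = 44
  Event 11 (sale 10): sell min(10,13)=10. stock: 13 - 10 = 3. total_sold = 54
  Event 12 (sale 10): sell min(10,3)=3. stock: 3 - 3 = 0. total_sold = 57
  Event 13 (restock 14): 0 + 14 = 14
  Event 14 (restock 16): 14 + 16 = 30
  Event 15 (sale 21): sell min(21,30)=21. stock: 30 - 21 = 9. total_sold = 78
  Event 16 (sale 2): sell min(2,9)=2. stock: 9 - 2 = 7. total_sold = 80
Final: stock = 7, total_sold = 80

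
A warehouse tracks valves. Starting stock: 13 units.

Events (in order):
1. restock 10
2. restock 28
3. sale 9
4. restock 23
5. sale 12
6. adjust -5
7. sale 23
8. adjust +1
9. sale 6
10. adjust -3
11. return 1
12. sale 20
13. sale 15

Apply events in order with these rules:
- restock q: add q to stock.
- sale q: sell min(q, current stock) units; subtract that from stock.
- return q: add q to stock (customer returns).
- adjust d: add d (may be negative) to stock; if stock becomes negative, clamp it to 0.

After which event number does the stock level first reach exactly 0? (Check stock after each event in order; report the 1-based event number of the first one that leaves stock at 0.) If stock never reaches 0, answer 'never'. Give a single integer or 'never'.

Processing events:
Start: stock = 13
  Event 1 (restock 10): 13 + 10 = 23
  Event 2 (restock 28): 23 + 28 = 51
  Event 3 (sale 9): sell min(9,51)=9. stock: 51 - 9 = 42. total_sold = 9
  Event 4 (restock 23): 42 + 23 = 65
  Event 5 (sale 12): sell min(12,65)=12. stock: 65 - 12 = 53. total_sold = 21
  Event 6 (adjust -5): 53 + -5 = 48
  Event 7 (sale 23): sell min(23,48)=23. stock: 48 - 23 = 25. total_sold = 44
  Event 8 (adjust +1): 25 + 1 = 26
  Event 9 (sale 6): sell min(6,26)=6. stock: 26 - 6 = 20. total_sold = 50
  Event 10 (adjust -3): 20 + -3 = 17
  Event 11 (return 1): 17 + 1 = 18
  Event 12 (sale 20): sell min(20,18)=18. stock: 18 - 18 = 0. total_sold = 68
  Event 13 (sale 15): sell min(15,0)=0. stock: 0 - 0 = 0. total_sold = 68
Final: stock = 0, total_sold = 68

First zero at event 12.

Answer: 12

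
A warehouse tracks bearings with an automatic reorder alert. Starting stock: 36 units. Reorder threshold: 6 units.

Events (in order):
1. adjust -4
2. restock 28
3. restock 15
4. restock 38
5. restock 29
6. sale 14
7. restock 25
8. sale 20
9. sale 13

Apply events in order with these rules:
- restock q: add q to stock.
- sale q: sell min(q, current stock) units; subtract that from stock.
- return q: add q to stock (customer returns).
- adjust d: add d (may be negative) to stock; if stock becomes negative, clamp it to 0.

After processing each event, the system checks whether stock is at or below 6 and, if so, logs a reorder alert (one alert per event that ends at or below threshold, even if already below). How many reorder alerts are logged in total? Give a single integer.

Answer: 0

Derivation:
Processing events:
Start: stock = 36
  Event 1 (adjust -4): 36 + -4 = 32
  Event 2 (restock 28): 32 + 28 = 60
  Event 3 (restock 15): 60 + 15 = 75
  Event 4 (restock 38): 75 + 38 = 113
  Event 5 (restock 29): 113 + 29 = 142
  Event 6 (sale 14): sell min(14,142)=14. stock: 142 - 14 = 128. total_sold = 14
  Event 7 (restock 25): 128 + 25 = 153
  Event 8 (sale 20): sell min(20,153)=20. stock: 153 - 20 = 133. total_sold = 34
  Event 9 (sale 13): sell min(13,133)=13. stock: 133 - 13 = 120. total_sold = 47
Final: stock = 120, total_sold = 47

Checking against threshold 6:
  After event 1: stock=32 > 6
  After event 2: stock=60 > 6
  After event 3: stock=75 > 6
  After event 4: stock=113 > 6
  After event 5: stock=142 > 6
  After event 6: stock=128 > 6
  After event 7: stock=153 > 6
  After event 8: stock=133 > 6
  After event 9: stock=120 > 6
Alert events: []. Count = 0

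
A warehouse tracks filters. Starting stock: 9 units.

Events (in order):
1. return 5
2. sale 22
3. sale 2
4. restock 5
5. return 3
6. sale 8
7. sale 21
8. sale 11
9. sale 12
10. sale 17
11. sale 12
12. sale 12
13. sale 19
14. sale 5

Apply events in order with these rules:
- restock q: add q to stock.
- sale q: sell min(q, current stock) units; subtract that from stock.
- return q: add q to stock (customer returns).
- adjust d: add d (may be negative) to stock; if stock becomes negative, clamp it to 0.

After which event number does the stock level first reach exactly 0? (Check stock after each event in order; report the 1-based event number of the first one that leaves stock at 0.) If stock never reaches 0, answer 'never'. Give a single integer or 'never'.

Answer: 2

Derivation:
Processing events:
Start: stock = 9
  Event 1 (return 5): 9 + 5 = 14
  Event 2 (sale 22): sell min(22,14)=14. stock: 14 - 14 = 0. total_sold = 14
  Event 3 (sale 2): sell min(2,0)=0. stock: 0 - 0 = 0. total_sold = 14
  Event 4 (restock 5): 0 + 5 = 5
  Event 5 (return 3): 5 + 3 = 8
  Event 6 (sale 8): sell min(8,8)=8. stock: 8 - 8 = 0. total_sold = 22
  Event 7 (sale 21): sell min(21,0)=0. stock: 0 - 0 = 0. total_sold = 22
  Event 8 (sale 11): sell min(11,0)=0. stock: 0 - 0 = 0. total_sold = 22
  Event 9 (sale 12): sell min(12,0)=0. stock: 0 - 0 = 0. total_sold = 22
  Event 10 (sale 17): sell min(17,0)=0. stock: 0 - 0 = 0. total_sold = 22
  Event 11 (sale 12): sell min(12,0)=0. stock: 0 - 0 = 0. total_sold = 22
  Event 12 (sale 12): sell min(12,0)=0. stock: 0 - 0 = 0. total_sold = 22
  Event 13 (sale 19): sell min(19,0)=0. stock: 0 - 0 = 0. total_sold = 22
  Event 14 (sale 5): sell min(5,0)=0. stock: 0 - 0 = 0. total_sold = 22
Final: stock = 0, total_sold = 22

First zero at event 2.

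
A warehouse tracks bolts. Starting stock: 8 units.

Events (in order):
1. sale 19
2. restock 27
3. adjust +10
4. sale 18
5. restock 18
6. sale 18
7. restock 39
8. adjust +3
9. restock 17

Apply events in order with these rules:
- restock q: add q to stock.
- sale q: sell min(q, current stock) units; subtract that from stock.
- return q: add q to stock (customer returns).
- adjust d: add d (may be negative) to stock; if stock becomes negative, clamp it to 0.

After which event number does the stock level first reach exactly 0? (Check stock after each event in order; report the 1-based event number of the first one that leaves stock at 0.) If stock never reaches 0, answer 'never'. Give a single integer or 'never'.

Processing events:
Start: stock = 8
  Event 1 (sale 19): sell min(19,8)=8. stock: 8 - 8 = 0. total_sold = 8
  Event 2 (restock 27): 0 + 27 = 27
  Event 3 (adjust +10): 27 + 10 = 37
  Event 4 (sale 18): sell min(18,37)=18. stock: 37 - 18 = 19. total_sold = 26
  Event 5 (restock 18): 19 + 18 = 37
  Event 6 (sale 18): sell min(18,37)=18. stock: 37 - 18 = 19. total_sold = 44
  Event 7 (restock 39): 19 + 39 = 58
  Event 8 (adjust +3): 58 + 3 = 61
  Event 9 (restock 17): 61 + 17 = 78
Final: stock = 78, total_sold = 44

First zero at event 1.

Answer: 1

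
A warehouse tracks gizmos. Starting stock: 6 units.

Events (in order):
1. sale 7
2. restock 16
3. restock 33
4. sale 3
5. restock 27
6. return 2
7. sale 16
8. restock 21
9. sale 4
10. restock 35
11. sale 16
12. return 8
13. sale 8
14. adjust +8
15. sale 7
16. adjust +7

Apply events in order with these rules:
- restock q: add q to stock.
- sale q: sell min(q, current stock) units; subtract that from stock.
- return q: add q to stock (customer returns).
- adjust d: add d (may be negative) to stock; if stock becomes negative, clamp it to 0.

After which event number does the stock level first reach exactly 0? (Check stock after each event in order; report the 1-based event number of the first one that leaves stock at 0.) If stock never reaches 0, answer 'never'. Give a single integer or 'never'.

Processing events:
Start: stock = 6
  Event 1 (sale 7): sell min(7,6)=6. stock: 6 - 6 = 0. total_sold = 6
  Event 2 (restock 16): 0 + 16 = 16
  Event 3 (restock 33): 16 + 33 = 49
  Event 4 (sale 3): sell min(3,49)=3. stock: 49 - 3 = 46. total_sold = 9
  Event 5 (restock 27): 46 + 27 = 73
  Event 6 (return 2): 73 + 2 = 75
  Event 7 (sale 16): sell min(16,75)=16. stock: 75 - 16 = 59. total_sold = 25
  Event 8 (restock 21): 59 + 21 = 80
  Event 9 (sale 4): sell min(4,80)=4. stock: 80 - 4 = 76. total_sold = 29
  Event 10 (restock 35): 76 + 35 = 111
  Event 11 (sale 16): sell min(16,111)=16. stock: 111 - 16 = 95. total_sold = 45
  Event 12 (return 8): 95 + 8 = 103
  Event 13 (sale 8): sell min(8,103)=8. stock: 103 - 8 = 95. total_sold = 53
  Event 14 (adjust +8): 95 + 8 = 103
  Event 15 (sale 7): sell min(7,103)=7. stock: 103 - 7 = 96. total_sold = 60
  Event 16 (adjust +7): 96 + 7 = 103
Final: stock = 103, total_sold = 60

First zero at event 1.

Answer: 1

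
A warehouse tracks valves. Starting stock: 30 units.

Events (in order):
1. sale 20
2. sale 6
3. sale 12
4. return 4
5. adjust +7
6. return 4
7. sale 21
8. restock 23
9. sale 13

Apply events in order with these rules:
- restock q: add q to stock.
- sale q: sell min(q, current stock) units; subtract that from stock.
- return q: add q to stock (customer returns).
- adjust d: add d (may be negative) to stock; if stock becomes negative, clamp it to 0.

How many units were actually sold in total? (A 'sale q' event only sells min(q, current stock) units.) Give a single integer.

Processing events:
Start: stock = 30
  Event 1 (sale 20): sell min(20,30)=20. stock: 30 - 20 = 10. total_sold = 20
  Event 2 (sale 6): sell min(6,10)=6. stock: 10 - 6 = 4. total_sold = 26
  Event 3 (sale 12): sell min(12,4)=4. stock: 4 - 4 = 0. total_sold = 30
  Event 4 (return 4): 0 + 4 = 4
  Event 5 (adjust +7): 4 + 7 = 11
  Event 6 (return 4): 11 + 4 = 15
  Event 7 (sale 21): sell min(21,15)=15. stock: 15 - 15 = 0. total_sold = 45
  Event 8 (restock 23): 0 + 23 = 23
  Event 9 (sale 13): sell min(13,23)=13. stock: 23 - 13 = 10. total_sold = 58
Final: stock = 10, total_sold = 58

Answer: 58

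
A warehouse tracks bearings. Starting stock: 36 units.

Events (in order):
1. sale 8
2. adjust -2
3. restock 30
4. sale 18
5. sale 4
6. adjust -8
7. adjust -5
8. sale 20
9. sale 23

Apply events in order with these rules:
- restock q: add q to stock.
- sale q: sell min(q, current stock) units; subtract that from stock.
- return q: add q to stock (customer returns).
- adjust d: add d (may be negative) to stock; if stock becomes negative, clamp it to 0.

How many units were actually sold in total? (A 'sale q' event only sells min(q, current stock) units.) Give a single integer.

Answer: 51

Derivation:
Processing events:
Start: stock = 36
  Event 1 (sale 8): sell min(8,36)=8. stock: 36 - 8 = 28. total_sold = 8
  Event 2 (adjust -2): 28 + -2 = 26
  Event 3 (restock 30): 26 + 30 = 56
  Event 4 (sale 18): sell min(18,56)=18. stock: 56 - 18 = 38. total_sold = 26
  Event 5 (sale 4): sell min(4,38)=4. stock: 38 - 4 = 34. total_sold = 30
  Event 6 (adjust -8): 34 + -8 = 26
  Event 7 (adjust -5): 26 + -5 = 21
  Event 8 (sale 20): sell min(20,21)=20. stock: 21 - 20 = 1. total_sold = 50
  Event 9 (sale 23): sell min(23,1)=1. stock: 1 - 1 = 0. total_sold = 51
Final: stock = 0, total_sold = 51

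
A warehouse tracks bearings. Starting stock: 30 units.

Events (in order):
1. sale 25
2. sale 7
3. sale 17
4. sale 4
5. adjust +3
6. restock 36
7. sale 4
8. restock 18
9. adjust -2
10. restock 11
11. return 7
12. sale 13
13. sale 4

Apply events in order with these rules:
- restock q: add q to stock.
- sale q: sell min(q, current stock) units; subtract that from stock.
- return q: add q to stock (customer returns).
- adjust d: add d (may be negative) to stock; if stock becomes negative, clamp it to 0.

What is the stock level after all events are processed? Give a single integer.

Answer: 52

Derivation:
Processing events:
Start: stock = 30
  Event 1 (sale 25): sell min(25,30)=25. stock: 30 - 25 = 5. total_sold = 25
  Event 2 (sale 7): sell min(7,5)=5. stock: 5 - 5 = 0. total_sold = 30
  Event 3 (sale 17): sell min(17,0)=0. stock: 0 - 0 = 0. total_sold = 30
  Event 4 (sale 4): sell min(4,0)=0. stock: 0 - 0 = 0. total_sold = 30
  Event 5 (adjust +3): 0 + 3 = 3
  Event 6 (restock 36): 3 + 36 = 39
  Event 7 (sale 4): sell min(4,39)=4. stock: 39 - 4 = 35. total_sold = 34
  Event 8 (restock 18): 35 + 18 = 53
  Event 9 (adjust -2): 53 + -2 = 51
  Event 10 (restock 11): 51 + 11 = 62
  Event 11 (return 7): 62 + 7 = 69
  Event 12 (sale 13): sell min(13,69)=13. stock: 69 - 13 = 56. total_sold = 47
  Event 13 (sale 4): sell min(4,56)=4. stock: 56 - 4 = 52. total_sold = 51
Final: stock = 52, total_sold = 51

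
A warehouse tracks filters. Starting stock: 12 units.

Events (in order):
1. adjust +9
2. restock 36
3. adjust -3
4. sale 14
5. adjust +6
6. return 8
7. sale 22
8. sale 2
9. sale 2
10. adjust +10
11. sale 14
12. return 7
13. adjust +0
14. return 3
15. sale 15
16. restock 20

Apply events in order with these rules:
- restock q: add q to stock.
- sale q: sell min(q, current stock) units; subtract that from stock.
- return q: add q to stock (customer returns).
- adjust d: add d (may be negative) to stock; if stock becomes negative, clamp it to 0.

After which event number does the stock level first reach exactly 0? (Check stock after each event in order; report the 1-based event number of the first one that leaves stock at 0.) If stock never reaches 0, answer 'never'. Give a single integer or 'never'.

Answer: never

Derivation:
Processing events:
Start: stock = 12
  Event 1 (adjust +9): 12 + 9 = 21
  Event 2 (restock 36): 21 + 36 = 57
  Event 3 (adjust -3): 57 + -3 = 54
  Event 4 (sale 14): sell min(14,54)=14. stock: 54 - 14 = 40. total_sold = 14
  Event 5 (adjust +6): 40 + 6 = 46
  Event 6 (return 8): 46 + 8 = 54
  Event 7 (sale 22): sell min(22,54)=22. stock: 54 - 22 = 32. total_sold = 36
  Event 8 (sale 2): sell min(2,32)=2. stock: 32 - 2 = 30. total_sold = 38
  Event 9 (sale 2): sell min(2,30)=2. stock: 30 - 2 = 28. total_sold = 40
  Event 10 (adjust +10): 28 + 10 = 38
  Event 11 (sale 14): sell min(14,38)=14. stock: 38 - 14 = 24. total_sold = 54
  Event 12 (return 7): 24 + 7 = 31
  Event 13 (adjust +0): 31 + 0 = 31
  Event 14 (return 3): 31 + 3 = 34
  Event 15 (sale 15): sell min(15,34)=15. stock: 34 - 15 = 19. total_sold = 69
  Event 16 (restock 20): 19 + 20 = 39
Final: stock = 39, total_sold = 69

Stock never reaches 0.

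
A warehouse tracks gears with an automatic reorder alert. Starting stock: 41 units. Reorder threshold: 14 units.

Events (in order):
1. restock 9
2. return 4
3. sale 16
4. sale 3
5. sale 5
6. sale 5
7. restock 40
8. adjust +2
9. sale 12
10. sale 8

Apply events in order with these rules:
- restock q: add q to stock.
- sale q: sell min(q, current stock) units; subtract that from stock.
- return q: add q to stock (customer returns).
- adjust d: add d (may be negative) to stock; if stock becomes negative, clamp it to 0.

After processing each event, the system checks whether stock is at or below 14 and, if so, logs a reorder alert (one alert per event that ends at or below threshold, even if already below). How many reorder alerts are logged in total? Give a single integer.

Processing events:
Start: stock = 41
  Event 1 (restock 9): 41 + 9 = 50
  Event 2 (return 4): 50 + 4 = 54
  Event 3 (sale 16): sell min(16,54)=16. stock: 54 - 16 = 38. total_sold = 16
  Event 4 (sale 3): sell min(3,38)=3. stock: 38 - 3 = 35. total_sold = 19
  Event 5 (sale 5): sell min(5,35)=5. stock: 35 - 5 = 30. total_sold = 24
  Event 6 (sale 5): sell min(5,30)=5. stock: 30 - 5 = 25. total_sold = 29
  Event 7 (restock 40): 25 + 40 = 65
  Event 8 (adjust +2): 65 + 2 = 67
  Event 9 (sale 12): sell min(12,67)=12. stock: 67 - 12 = 55. total_sold = 41
  Event 10 (sale 8): sell min(8,55)=8. stock: 55 - 8 = 47. total_sold = 49
Final: stock = 47, total_sold = 49

Checking against threshold 14:
  After event 1: stock=50 > 14
  After event 2: stock=54 > 14
  After event 3: stock=38 > 14
  After event 4: stock=35 > 14
  After event 5: stock=30 > 14
  After event 6: stock=25 > 14
  After event 7: stock=65 > 14
  After event 8: stock=67 > 14
  After event 9: stock=55 > 14
  After event 10: stock=47 > 14
Alert events: []. Count = 0

Answer: 0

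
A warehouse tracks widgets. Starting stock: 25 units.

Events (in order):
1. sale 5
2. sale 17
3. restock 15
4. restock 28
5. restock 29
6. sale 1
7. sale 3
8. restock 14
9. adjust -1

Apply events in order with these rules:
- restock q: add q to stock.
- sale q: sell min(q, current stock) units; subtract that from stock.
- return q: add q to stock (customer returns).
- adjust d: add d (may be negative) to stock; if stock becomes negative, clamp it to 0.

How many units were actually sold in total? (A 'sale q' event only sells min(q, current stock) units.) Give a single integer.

Processing events:
Start: stock = 25
  Event 1 (sale 5): sell min(5,25)=5. stock: 25 - 5 = 20. total_sold = 5
  Event 2 (sale 17): sell min(17,20)=17. stock: 20 - 17 = 3. total_sold = 22
  Event 3 (restock 15): 3 + 15 = 18
  Event 4 (restock 28): 18 + 28 = 46
  Event 5 (restock 29): 46 + 29 = 75
  Event 6 (sale 1): sell min(1,75)=1. stock: 75 - 1 = 74. total_sold = 23
  Event 7 (sale 3): sell min(3,74)=3. stock: 74 - 3 = 71. total_sold = 26
  Event 8 (restock 14): 71 + 14 = 85
  Event 9 (adjust -1): 85 + -1 = 84
Final: stock = 84, total_sold = 26

Answer: 26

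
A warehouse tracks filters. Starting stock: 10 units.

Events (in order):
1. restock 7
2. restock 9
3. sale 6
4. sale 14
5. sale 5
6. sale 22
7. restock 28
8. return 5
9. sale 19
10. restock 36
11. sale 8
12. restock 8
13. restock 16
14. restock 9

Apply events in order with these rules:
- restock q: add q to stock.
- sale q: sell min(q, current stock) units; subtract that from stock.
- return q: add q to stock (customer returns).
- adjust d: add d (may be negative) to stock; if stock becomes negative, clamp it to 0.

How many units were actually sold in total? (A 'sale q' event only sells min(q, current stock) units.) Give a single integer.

Answer: 53

Derivation:
Processing events:
Start: stock = 10
  Event 1 (restock 7): 10 + 7 = 17
  Event 2 (restock 9): 17 + 9 = 26
  Event 3 (sale 6): sell min(6,26)=6. stock: 26 - 6 = 20. total_sold = 6
  Event 4 (sale 14): sell min(14,20)=14. stock: 20 - 14 = 6. total_sold = 20
  Event 5 (sale 5): sell min(5,6)=5. stock: 6 - 5 = 1. total_sold = 25
  Event 6 (sale 22): sell min(22,1)=1. stock: 1 - 1 = 0. total_sold = 26
  Event 7 (restock 28): 0 + 28 = 28
  Event 8 (return 5): 28 + 5 = 33
  Event 9 (sale 19): sell min(19,33)=19. stock: 33 - 19 = 14. total_sold = 45
  Event 10 (restock 36): 14 + 36 = 50
  Event 11 (sale 8): sell min(8,50)=8. stock: 50 - 8 = 42. total_sold = 53
  Event 12 (restock 8): 42 + 8 = 50
  Event 13 (restock 16): 50 + 16 = 66
  Event 14 (restock 9): 66 + 9 = 75
Final: stock = 75, total_sold = 53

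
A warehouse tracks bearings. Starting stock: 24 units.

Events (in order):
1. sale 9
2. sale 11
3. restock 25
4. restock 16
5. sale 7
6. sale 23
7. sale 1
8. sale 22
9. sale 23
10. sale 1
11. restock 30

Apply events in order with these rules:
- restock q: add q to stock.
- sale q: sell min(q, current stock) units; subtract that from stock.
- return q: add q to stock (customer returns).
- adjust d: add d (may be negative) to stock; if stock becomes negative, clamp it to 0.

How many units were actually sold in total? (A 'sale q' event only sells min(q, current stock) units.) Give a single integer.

Answer: 65

Derivation:
Processing events:
Start: stock = 24
  Event 1 (sale 9): sell min(9,24)=9. stock: 24 - 9 = 15. total_sold = 9
  Event 2 (sale 11): sell min(11,15)=11. stock: 15 - 11 = 4. total_sold = 20
  Event 3 (restock 25): 4 + 25 = 29
  Event 4 (restock 16): 29 + 16 = 45
  Event 5 (sale 7): sell min(7,45)=7. stock: 45 - 7 = 38. total_sold = 27
  Event 6 (sale 23): sell min(23,38)=23. stock: 38 - 23 = 15. total_sold = 50
  Event 7 (sale 1): sell min(1,15)=1. stock: 15 - 1 = 14. total_sold = 51
  Event 8 (sale 22): sell min(22,14)=14. stock: 14 - 14 = 0. total_sold = 65
  Event 9 (sale 23): sell min(23,0)=0. stock: 0 - 0 = 0. total_sold = 65
  Event 10 (sale 1): sell min(1,0)=0. stock: 0 - 0 = 0. total_sold = 65
  Event 11 (restock 30): 0 + 30 = 30
Final: stock = 30, total_sold = 65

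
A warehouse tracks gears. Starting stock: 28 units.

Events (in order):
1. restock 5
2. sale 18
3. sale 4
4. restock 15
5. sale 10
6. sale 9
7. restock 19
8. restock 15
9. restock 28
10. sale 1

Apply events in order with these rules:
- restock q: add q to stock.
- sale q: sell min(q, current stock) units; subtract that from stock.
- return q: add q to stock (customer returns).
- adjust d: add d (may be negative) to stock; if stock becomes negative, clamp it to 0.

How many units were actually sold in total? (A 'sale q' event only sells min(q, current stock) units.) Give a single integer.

Answer: 42

Derivation:
Processing events:
Start: stock = 28
  Event 1 (restock 5): 28 + 5 = 33
  Event 2 (sale 18): sell min(18,33)=18. stock: 33 - 18 = 15. total_sold = 18
  Event 3 (sale 4): sell min(4,15)=4. stock: 15 - 4 = 11. total_sold = 22
  Event 4 (restock 15): 11 + 15 = 26
  Event 5 (sale 10): sell min(10,26)=10. stock: 26 - 10 = 16. total_sold = 32
  Event 6 (sale 9): sell min(9,16)=9. stock: 16 - 9 = 7. total_sold = 41
  Event 7 (restock 19): 7 + 19 = 26
  Event 8 (restock 15): 26 + 15 = 41
  Event 9 (restock 28): 41 + 28 = 69
  Event 10 (sale 1): sell min(1,69)=1. stock: 69 - 1 = 68. total_sold = 42
Final: stock = 68, total_sold = 42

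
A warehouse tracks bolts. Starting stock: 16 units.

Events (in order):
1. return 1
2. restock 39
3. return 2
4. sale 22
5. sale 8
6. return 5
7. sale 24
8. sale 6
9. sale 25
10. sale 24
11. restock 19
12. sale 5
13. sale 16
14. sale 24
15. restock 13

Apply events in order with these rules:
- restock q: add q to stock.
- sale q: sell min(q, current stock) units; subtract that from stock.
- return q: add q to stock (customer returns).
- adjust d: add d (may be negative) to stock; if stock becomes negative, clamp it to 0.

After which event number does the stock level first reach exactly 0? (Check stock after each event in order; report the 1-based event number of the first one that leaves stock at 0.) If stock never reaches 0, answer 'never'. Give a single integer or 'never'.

Answer: 9

Derivation:
Processing events:
Start: stock = 16
  Event 1 (return 1): 16 + 1 = 17
  Event 2 (restock 39): 17 + 39 = 56
  Event 3 (return 2): 56 + 2 = 58
  Event 4 (sale 22): sell min(22,58)=22. stock: 58 - 22 = 36. total_sold = 22
  Event 5 (sale 8): sell min(8,36)=8. stock: 36 - 8 = 28. total_sold = 30
  Event 6 (return 5): 28 + 5 = 33
  Event 7 (sale 24): sell min(24,33)=24. stock: 33 - 24 = 9. total_sold = 54
  Event 8 (sale 6): sell min(6,9)=6. stock: 9 - 6 = 3. total_sold = 60
  Event 9 (sale 25): sell min(25,3)=3. stock: 3 - 3 = 0. total_sold = 63
  Event 10 (sale 24): sell min(24,0)=0. stock: 0 - 0 = 0. total_sold = 63
  Event 11 (restock 19): 0 + 19 = 19
  Event 12 (sale 5): sell min(5,19)=5. stock: 19 - 5 = 14. total_sold = 68
  Event 13 (sale 16): sell min(16,14)=14. stock: 14 - 14 = 0. total_sold = 82
  Event 14 (sale 24): sell min(24,0)=0. stock: 0 - 0 = 0. total_sold = 82
  Event 15 (restock 13): 0 + 13 = 13
Final: stock = 13, total_sold = 82

First zero at event 9.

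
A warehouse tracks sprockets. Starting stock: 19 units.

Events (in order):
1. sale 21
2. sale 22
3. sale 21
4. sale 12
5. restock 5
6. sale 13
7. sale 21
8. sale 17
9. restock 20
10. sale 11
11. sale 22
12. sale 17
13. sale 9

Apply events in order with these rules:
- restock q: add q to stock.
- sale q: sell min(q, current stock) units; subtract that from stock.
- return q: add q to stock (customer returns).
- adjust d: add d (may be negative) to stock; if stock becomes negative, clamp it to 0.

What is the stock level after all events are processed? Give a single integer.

Answer: 0

Derivation:
Processing events:
Start: stock = 19
  Event 1 (sale 21): sell min(21,19)=19. stock: 19 - 19 = 0. total_sold = 19
  Event 2 (sale 22): sell min(22,0)=0. stock: 0 - 0 = 0. total_sold = 19
  Event 3 (sale 21): sell min(21,0)=0. stock: 0 - 0 = 0. total_sold = 19
  Event 4 (sale 12): sell min(12,0)=0. stock: 0 - 0 = 0. total_sold = 19
  Event 5 (restock 5): 0 + 5 = 5
  Event 6 (sale 13): sell min(13,5)=5. stock: 5 - 5 = 0. total_sold = 24
  Event 7 (sale 21): sell min(21,0)=0. stock: 0 - 0 = 0. total_sold = 24
  Event 8 (sale 17): sell min(17,0)=0. stock: 0 - 0 = 0. total_sold = 24
  Event 9 (restock 20): 0 + 20 = 20
  Event 10 (sale 11): sell min(11,20)=11. stock: 20 - 11 = 9. total_sold = 35
  Event 11 (sale 22): sell min(22,9)=9. stock: 9 - 9 = 0. total_sold = 44
  Event 12 (sale 17): sell min(17,0)=0. stock: 0 - 0 = 0. total_sold = 44
  Event 13 (sale 9): sell min(9,0)=0. stock: 0 - 0 = 0. total_sold = 44
Final: stock = 0, total_sold = 44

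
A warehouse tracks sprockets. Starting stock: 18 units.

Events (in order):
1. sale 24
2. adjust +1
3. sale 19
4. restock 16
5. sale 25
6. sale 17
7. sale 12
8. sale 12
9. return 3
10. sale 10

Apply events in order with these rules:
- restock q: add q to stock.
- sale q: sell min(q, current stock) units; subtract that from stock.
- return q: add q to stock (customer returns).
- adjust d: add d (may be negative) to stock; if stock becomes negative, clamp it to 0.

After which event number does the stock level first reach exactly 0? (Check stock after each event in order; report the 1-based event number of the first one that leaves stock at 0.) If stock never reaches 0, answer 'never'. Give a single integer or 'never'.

Answer: 1

Derivation:
Processing events:
Start: stock = 18
  Event 1 (sale 24): sell min(24,18)=18. stock: 18 - 18 = 0. total_sold = 18
  Event 2 (adjust +1): 0 + 1 = 1
  Event 3 (sale 19): sell min(19,1)=1. stock: 1 - 1 = 0. total_sold = 19
  Event 4 (restock 16): 0 + 16 = 16
  Event 5 (sale 25): sell min(25,16)=16. stock: 16 - 16 = 0. total_sold = 35
  Event 6 (sale 17): sell min(17,0)=0. stock: 0 - 0 = 0. total_sold = 35
  Event 7 (sale 12): sell min(12,0)=0. stock: 0 - 0 = 0. total_sold = 35
  Event 8 (sale 12): sell min(12,0)=0. stock: 0 - 0 = 0. total_sold = 35
  Event 9 (return 3): 0 + 3 = 3
  Event 10 (sale 10): sell min(10,3)=3. stock: 3 - 3 = 0. total_sold = 38
Final: stock = 0, total_sold = 38

First zero at event 1.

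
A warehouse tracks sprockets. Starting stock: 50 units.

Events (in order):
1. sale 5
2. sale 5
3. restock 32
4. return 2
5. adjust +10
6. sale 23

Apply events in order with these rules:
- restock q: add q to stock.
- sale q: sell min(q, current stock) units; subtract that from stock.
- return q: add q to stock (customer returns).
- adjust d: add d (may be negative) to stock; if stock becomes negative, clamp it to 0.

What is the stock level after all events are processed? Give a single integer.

Processing events:
Start: stock = 50
  Event 1 (sale 5): sell min(5,50)=5. stock: 50 - 5 = 45. total_sold = 5
  Event 2 (sale 5): sell min(5,45)=5. stock: 45 - 5 = 40. total_sold = 10
  Event 3 (restock 32): 40 + 32 = 72
  Event 4 (return 2): 72 + 2 = 74
  Event 5 (adjust +10): 74 + 10 = 84
  Event 6 (sale 23): sell min(23,84)=23. stock: 84 - 23 = 61. total_sold = 33
Final: stock = 61, total_sold = 33

Answer: 61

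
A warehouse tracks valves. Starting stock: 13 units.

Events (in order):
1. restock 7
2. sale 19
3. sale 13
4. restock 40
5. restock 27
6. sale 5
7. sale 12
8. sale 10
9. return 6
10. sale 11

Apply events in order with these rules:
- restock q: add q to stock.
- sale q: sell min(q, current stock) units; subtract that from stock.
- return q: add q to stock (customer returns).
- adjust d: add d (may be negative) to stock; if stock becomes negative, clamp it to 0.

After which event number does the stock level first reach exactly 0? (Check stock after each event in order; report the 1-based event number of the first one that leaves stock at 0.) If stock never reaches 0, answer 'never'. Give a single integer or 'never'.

Processing events:
Start: stock = 13
  Event 1 (restock 7): 13 + 7 = 20
  Event 2 (sale 19): sell min(19,20)=19. stock: 20 - 19 = 1. total_sold = 19
  Event 3 (sale 13): sell min(13,1)=1. stock: 1 - 1 = 0. total_sold = 20
  Event 4 (restock 40): 0 + 40 = 40
  Event 5 (restock 27): 40 + 27 = 67
  Event 6 (sale 5): sell min(5,67)=5. stock: 67 - 5 = 62. total_sold = 25
  Event 7 (sale 12): sell min(12,62)=12. stock: 62 - 12 = 50. total_sold = 37
  Event 8 (sale 10): sell min(10,50)=10. stock: 50 - 10 = 40. total_sold = 47
  Event 9 (return 6): 40 + 6 = 46
  Event 10 (sale 11): sell min(11,46)=11. stock: 46 - 11 = 35. total_sold = 58
Final: stock = 35, total_sold = 58

First zero at event 3.

Answer: 3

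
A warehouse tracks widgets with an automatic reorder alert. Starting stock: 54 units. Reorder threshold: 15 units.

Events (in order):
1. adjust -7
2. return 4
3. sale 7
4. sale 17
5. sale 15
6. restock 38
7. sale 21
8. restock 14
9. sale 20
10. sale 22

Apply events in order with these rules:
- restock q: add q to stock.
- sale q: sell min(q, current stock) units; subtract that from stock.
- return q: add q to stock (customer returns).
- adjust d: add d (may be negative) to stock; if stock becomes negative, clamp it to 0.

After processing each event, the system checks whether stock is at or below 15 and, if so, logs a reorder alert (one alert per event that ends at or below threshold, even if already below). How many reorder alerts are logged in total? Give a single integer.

Processing events:
Start: stock = 54
  Event 1 (adjust -7): 54 + -7 = 47
  Event 2 (return 4): 47 + 4 = 51
  Event 3 (sale 7): sell min(7,51)=7. stock: 51 - 7 = 44. total_sold = 7
  Event 4 (sale 17): sell min(17,44)=17. stock: 44 - 17 = 27. total_sold = 24
  Event 5 (sale 15): sell min(15,27)=15. stock: 27 - 15 = 12. total_sold = 39
  Event 6 (restock 38): 12 + 38 = 50
  Event 7 (sale 21): sell min(21,50)=21. stock: 50 - 21 = 29. total_sold = 60
  Event 8 (restock 14): 29 + 14 = 43
  Event 9 (sale 20): sell min(20,43)=20. stock: 43 - 20 = 23. total_sold = 80
  Event 10 (sale 22): sell min(22,23)=22. stock: 23 - 22 = 1. total_sold = 102
Final: stock = 1, total_sold = 102

Checking against threshold 15:
  After event 1: stock=47 > 15
  After event 2: stock=51 > 15
  After event 3: stock=44 > 15
  After event 4: stock=27 > 15
  After event 5: stock=12 <= 15 -> ALERT
  After event 6: stock=50 > 15
  After event 7: stock=29 > 15
  After event 8: stock=43 > 15
  After event 9: stock=23 > 15
  After event 10: stock=1 <= 15 -> ALERT
Alert events: [5, 10]. Count = 2

Answer: 2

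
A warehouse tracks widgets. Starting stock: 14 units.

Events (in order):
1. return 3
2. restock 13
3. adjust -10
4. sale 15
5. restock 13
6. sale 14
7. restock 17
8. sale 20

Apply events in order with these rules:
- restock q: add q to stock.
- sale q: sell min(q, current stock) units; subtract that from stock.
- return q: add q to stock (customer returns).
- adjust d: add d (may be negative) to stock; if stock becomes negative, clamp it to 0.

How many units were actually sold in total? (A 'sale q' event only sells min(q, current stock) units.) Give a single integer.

Answer: 49

Derivation:
Processing events:
Start: stock = 14
  Event 1 (return 3): 14 + 3 = 17
  Event 2 (restock 13): 17 + 13 = 30
  Event 3 (adjust -10): 30 + -10 = 20
  Event 4 (sale 15): sell min(15,20)=15. stock: 20 - 15 = 5. total_sold = 15
  Event 5 (restock 13): 5 + 13 = 18
  Event 6 (sale 14): sell min(14,18)=14. stock: 18 - 14 = 4. total_sold = 29
  Event 7 (restock 17): 4 + 17 = 21
  Event 8 (sale 20): sell min(20,21)=20. stock: 21 - 20 = 1. total_sold = 49
Final: stock = 1, total_sold = 49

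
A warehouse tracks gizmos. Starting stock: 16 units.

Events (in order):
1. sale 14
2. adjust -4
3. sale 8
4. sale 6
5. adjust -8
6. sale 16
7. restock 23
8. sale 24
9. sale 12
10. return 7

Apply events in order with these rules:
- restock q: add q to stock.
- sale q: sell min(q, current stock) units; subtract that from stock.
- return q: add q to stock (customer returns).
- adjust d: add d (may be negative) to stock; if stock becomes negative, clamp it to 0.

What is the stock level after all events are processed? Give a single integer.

Processing events:
Start: stock = 16
  Event 1 (sale 14): sell min(14,16)=14. stock: 16 - 14 = 2. total_sold = 14
  Event 2 (adjust -4): 2 + -4 = 0 (clamped to 0)
  Event 3 (sale 8): sell min(8,0)=0. stock: 0 - 0 = 0. total_sold = 14
  Event 4 (sale 6): sell min(6,0)=0. stock: 0 - 0 = 0. total_sold = 14
  Event 5 (adjust -8): 0 + -8 = 0 (clamped to 0)
  Event 6 (sale 16): sell min(16,0)=0. stock: 0 - 0 = 0. total_sold = 14
  Event 7 (restock 23): 0 + 23 = 23
  Event 8 (sale 24): sell min(24,23)=23. stock: 23 - 23 = 0. total_sold = 37
  Event 9 (sale 12): sell min(12,0)=0. stock: 0 - 0 = 0. total_sold = 37
  Event 10 (return 7): 0 + 7 = 7
Final: stock = 7, total_sold = 37

Answer: 7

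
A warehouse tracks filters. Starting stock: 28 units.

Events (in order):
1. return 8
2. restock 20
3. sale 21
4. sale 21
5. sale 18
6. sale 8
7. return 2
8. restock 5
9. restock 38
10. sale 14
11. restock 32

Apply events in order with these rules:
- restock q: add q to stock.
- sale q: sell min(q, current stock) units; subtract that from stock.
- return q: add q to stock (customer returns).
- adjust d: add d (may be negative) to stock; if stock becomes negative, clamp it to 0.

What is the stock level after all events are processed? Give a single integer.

Processing events:
Start: stock = 28
  Event 1 (return 8): 28 + 8 = 36
  Event 2 (restock 20): 36 + 20 = 56
  Event 3 (sale 21): sell min(21,56)=21. stock: 56 - 21 = 35. total_sold = 21
  Event 4 (sale 21): sell min(21,35)=21. stock: 35 - 21 = 14. total_sold = 42
  Event 5 (sale 18): sell min(18,14)=14. stock: 14 - 14 = 0. total_sold = 56
  Event 6 (sale 8): sell min(8,0)=0. stock: 0 - 0 = 0. total_sold = 56
  Event 7 (return 2): 0 + 2 = 2
  Event 8 (restock 5): 2 + 5 = 7
  Event 9 (restock 38): 7 + 38 = 45
  Event 10 (sale 14): sell min(14,45)=14. stock: 45 - 14 = 31. total_sold = 70
  Event 11 (restock 32): 31 + 32 = 63
Final: stock = 63, total_sold = 70

Answer: 63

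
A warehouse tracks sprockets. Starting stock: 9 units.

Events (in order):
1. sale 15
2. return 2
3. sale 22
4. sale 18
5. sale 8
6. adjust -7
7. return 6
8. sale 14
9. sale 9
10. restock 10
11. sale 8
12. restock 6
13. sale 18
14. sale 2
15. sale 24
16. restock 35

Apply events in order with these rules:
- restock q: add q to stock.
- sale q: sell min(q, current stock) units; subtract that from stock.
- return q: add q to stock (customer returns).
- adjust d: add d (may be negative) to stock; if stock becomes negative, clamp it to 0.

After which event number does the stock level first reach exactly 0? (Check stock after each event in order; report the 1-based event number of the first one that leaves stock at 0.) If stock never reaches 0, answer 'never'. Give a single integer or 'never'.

Processing events:
Start: stock = 9
  Event 1 (sale 15): sell min(15,9)=9. stock: 9 - 9 = 0. total_sold = 9
  Event 2 (return 2): 0 + 2 = 2
  Event 3 (sale 22): sell min(22,2)=2. stock: 2 - 2 = 0. total_sold = 11
  Event 4 (sale 18): sell min(18,0)=0. stock: 0 - 0 = 0. total_sold = 11
  Event 5 (sale 8): sell min(8,0)=0. stock: 0 - 0 = 0. total_sold = 11
  Event 6 (adjust -7): 0 + -7 = 0 (clamped to 0)
  Event 7 (return 6): 0 + 6 = 6
  Event 8 (sale 14): sell min(14,6)=6. stock: 6 - 6 = 0. total_sold = 17
  Event 9 (sale 9): sell min(9,0)=0. stock: 0 - 0 = 0. total_sold = 17
  Event 10 (restock 10): 0 + 10 = 10
  Event 11 (sale 8): sell min(8,10)=8. stock: 10 - 8 = 2. total_sold = 25
  Event 12 (restock 6): 2 + 6 = 8
  Event 13 (sale 18): sell min(18,8)=8. stock: 8 - 8 = 0. total_sold = 33
  Event 14 (sale 2): sell min(2,0)=0. stock: 0 - 0 = 0. total_sold = 33
  Event 15 (sale 24): sell min(24,0)=0. stock: 0 - 0 = 0. total_sold = 33
  Event 16 (restock 35): 0 + 35 = 35
Final: stock = 35, total_sold = 33

First zero at event 1.

Answer: 1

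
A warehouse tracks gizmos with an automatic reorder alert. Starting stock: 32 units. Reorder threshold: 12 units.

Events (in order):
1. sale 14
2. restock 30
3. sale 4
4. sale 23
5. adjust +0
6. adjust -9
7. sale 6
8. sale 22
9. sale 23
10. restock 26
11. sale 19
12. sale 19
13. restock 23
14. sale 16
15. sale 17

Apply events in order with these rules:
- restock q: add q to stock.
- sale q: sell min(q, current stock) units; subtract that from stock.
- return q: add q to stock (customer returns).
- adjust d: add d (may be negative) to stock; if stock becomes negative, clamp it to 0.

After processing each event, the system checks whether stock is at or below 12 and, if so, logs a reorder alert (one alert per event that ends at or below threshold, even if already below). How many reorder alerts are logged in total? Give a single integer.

Processing events:
Start: stock = 32
  Event 1 (sale 14): sell min(14,32)=14. stock: 32 - 14 = 18. total_sold = 14
  Event 2 (restock 30): 18 + 30 = 48
  Event 3 (sale 4): sell min(4,48)=4. stock: 48 - 4 = 44. total_sold = 18
  Event 4 (sale 23): sell min(23,44)=23. stock: 44 - 23 = 21. total_sold = 41
  Event 5 (adjust +0): 21 + 0 = 21
  Event 6 (adjust -9): 21 + -9 = 12
  Event 7 (sale 6): sell min(6,12)=6. stock: 12 - 6 = 6. total_sold = 47
  Event 8 (sale 22): sell min(22,6)=6. stock: 6 - 6 = 0. total_sold = 53
  Event 9 (sale 23): sell min(23,0)=0. stock: 0 - 0 = 0. total_sold = 53
  Event 10 (restock 26): 0 + 26 = 26
  Event 11 (sale 19): sell min(19,26)=19. stock: 26 - 19 = 7. total_sold = 72
  Event 12 (sale 19): sell min(19,7)=7. stock: 7 - 7 = 0. total_sold = 79
  Event 13 (restock 23): 0 + 23 = 23
  Event 14 (sale 16): sell min(16,23)=16. stock: 23 - 16 = 7. total_sold = 95
  Event 15 (sale 17): sell min(17,7)=7. stock: 7 - 7 = 0. total_sold = 102
Final: stock = 0, total_sold = 102

Checking against threshold 12:
  After event 1: stock=18 > 12
  After event 2: stock=48 > 12
  After event 3: stock=44 > 12
  After event 4: stock=21 > 12
  After event 5: stock=21 > 12
  After event 6: stock=12 <= 12 -> ALERT
  After event 7: stock=6 <= 12 -> ALERT
  After event 8: stock=0 <= 12 -> ALERT
  After event 9: stock=0 <= 12 -> ALERT
  After event 10: stock=26 > 12
  After event 11: stock=7 <= 12 -> ALERT
  After event 12: stock=0 <= 12 -> ALERT
  After event 13: stock=23 > 12
  After event 14: stock=7 <= 12 -> ALERT
  After event 15: stock=0 <= 12 -> ALERT
Alert events: [6, 7, 8, 9, 11, 12, 14, 15]. Count = 8

Answer: 8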